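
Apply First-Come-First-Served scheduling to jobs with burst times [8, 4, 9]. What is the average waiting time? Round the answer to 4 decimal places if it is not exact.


FCFS order (as given): [8, 4, 9]
Waiting times:
  Job 1: wait = 0
  Job 2: wait = 8
  Job 3: wait = 12
Sum of waiting times = 20
Average waiting time = 20/3 = 6.6667

6.6667


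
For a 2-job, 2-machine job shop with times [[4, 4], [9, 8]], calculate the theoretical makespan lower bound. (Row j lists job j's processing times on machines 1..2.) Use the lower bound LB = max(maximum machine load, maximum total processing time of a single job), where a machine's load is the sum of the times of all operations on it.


Machine loads:
  Machine 1: 4 + 9 = 13
  Machine 2: 4 + 8 = 12
Max machine load = 13
Job totals:
  Job 1: 8
  Job 2: 17
Max job total = 17
Lower bound = max(13, 17) = 17

17


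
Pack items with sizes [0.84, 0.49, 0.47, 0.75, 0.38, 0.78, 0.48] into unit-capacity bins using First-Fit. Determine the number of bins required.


Place items sequentially using First-Fit:
  Item 0.84 -> new Bin 1
  Item 0.49 -> new Bin 2
  Item 0.47 -> Bin 2 (now 0.96)
  Item 0.75 -> new Bin 3
  Item 0.38 -> new Bin 4
  Item 0.78 -> new Bin 5
  Item 0.48 -> Bin 4 (now 0.86)
Total bins used = 5

5


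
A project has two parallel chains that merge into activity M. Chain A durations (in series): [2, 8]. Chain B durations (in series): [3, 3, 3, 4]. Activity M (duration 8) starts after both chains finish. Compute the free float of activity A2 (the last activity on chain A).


ES(A2) = sum of predecessors on chain A = 2
EF(A2) = ES + duration = 2 + 8 = 10
Successor of A2 is M. ES(M) = max(sum(A), sum(B)) = max(10, 13) = 13
Free float = ES(successor) - EF(current) = 13 - 10 = 3

3


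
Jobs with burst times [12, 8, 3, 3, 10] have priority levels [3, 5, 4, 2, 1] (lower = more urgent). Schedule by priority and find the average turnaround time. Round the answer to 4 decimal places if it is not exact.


Sort by priority (ascending = highest first):
Order: [(1, 10), (2, 3), (3, 12), (4, 3), (5, 8)]
Completion times:
  Priority 1, burst=10, C=10
  Priority 2, burst=3, C=13
  Priority 3, burst=12, C=25
  Priority 4, burst=3, C=28
  Priority 5, burst=8, C=36
Average turnaround = 112/5 = 22.4

22.4


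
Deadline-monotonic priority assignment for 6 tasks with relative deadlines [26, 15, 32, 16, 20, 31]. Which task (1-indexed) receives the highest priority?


Sort tasks by relative deadline (ascending):
  Task 2: deadline = 15
  Task 4: deadline = 16
  Task 5: deadline = 20
  Task 1: deadline = 26
  Task 6: deadline = 31
  Task 3: deadline = 32
Priority order (highest first): [2, 4, 5, 1, 6, 3]
Highest priority task = 2

2


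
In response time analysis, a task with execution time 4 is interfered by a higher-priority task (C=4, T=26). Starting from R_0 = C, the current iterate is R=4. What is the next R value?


R_next = C + ceil(R_prev / T_hp) * C_hp
ceil(4 / 26) = ceil(0.1538) = 1
Interference = 1 * 4 = 4
R_next = 4 + 4 = 8

8


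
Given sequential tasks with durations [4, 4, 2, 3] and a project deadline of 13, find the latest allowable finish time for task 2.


LF(activity 2) = deadline - sum of successor durations
Successors: activities 3 through 4 with durations [2, 3]
Sum of successor durations = 5
LF = 13 - 5 = 8

8


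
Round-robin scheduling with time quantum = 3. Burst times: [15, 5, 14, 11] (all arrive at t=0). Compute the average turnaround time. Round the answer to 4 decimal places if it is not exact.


Time quantum = 3
Execution trace:
  J1 runs 3 units, time = 3
  J2 runs 3 units, time = 6
  J3 runs 3 units, time = 9
  J4 runs 3 units, time = 12
  J1 runs 3 units, time = 15
  J2 runs 2 units, time = 17
  J3 runs 3 units, time = 20
  J4 runs 3 units, time = 23
  J1 runs 3 units, time = 26
  J3 runs 3 units, time = 29
  J4 runs 3 units, time = 32
  J1 runs 3 units, time = 35
  J3 runs 3 units, time = 38
  J4 runs 2 units, time = 40
  J1 runs 3 units, time = 43
  J3 runs 2 units, time = 45
Finish times: [43, 17, 45, 40]
Average turnaround = 145/4 = 36.25

36.25


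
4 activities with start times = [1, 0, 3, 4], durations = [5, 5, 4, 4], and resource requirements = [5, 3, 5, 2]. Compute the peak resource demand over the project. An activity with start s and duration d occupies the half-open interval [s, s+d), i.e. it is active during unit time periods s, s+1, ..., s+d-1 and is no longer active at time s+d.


Each activity i is active on [start_i, start_i + duration_i).
Compute total resource usage per time slot:
  t=0: active resources = [3], total = 3
  t=1: active resources = [5, 3], total = 8
  t=2: active resources = [5, 3], total = 8
  t=3: active resources = [5, 3, 5], total = 13
  t=4: active resources = [5, 3, 5, 2], total = 15
  t=5: active resources = [5, 5, 2], total = 12
  t=6: active resources = [5, 2], total = 7
  t=7: active resources = [2], total = 2
Peak resource demand = 15

15


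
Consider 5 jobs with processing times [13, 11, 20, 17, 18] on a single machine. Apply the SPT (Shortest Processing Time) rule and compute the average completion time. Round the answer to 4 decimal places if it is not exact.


Sort jobs by processing time (SPT order): [11, 13, 17, 18, 20]
Compute completion times sequentially:
  Job 1: processing = 11, completes at 11
  Job 2: processing = 13, completes at 24
  Job 3: processing = 17, completes at 41
  Job 4: processing = 18, completes at 59
  Job 5: processing = 20, completes at 79
Sum of completion times = 214
Average completion time = 214/5 = 42.8

42.8


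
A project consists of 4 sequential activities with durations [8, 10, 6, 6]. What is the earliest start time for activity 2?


Activity 2 starts after activities 1 through 1 complete.
Predecessor durations: [8]
ES = 8 = 8

8


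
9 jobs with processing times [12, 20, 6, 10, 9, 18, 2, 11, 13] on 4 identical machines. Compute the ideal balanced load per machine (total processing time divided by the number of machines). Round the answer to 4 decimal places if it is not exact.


Total processing time = 12 + 20 + 6 + 10 + 9 + 18 + 2 + 11 + 13 = 101
Number of machines = 4
Ideal balanced load = 101 / 4 = 25.25

25.25


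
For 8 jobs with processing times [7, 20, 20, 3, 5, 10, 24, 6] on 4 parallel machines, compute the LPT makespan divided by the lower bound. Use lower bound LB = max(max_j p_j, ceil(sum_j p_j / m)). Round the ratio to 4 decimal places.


LPT order: [24, 20, 20, 10, 7, 6, 5, 3]
Machine loads after assignment: [24, 25, 23, 23]
LPT makespan = 25
Lower bound = max(max_job, ceil(total/4)) = max(24, 24) = 24
Ratio = 25 / 24 = 1.0417

1.0417


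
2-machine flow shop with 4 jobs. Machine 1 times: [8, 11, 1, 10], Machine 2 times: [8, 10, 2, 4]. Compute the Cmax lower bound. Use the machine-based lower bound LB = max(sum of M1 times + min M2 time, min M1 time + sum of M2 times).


LB1 = sum(M1 times) + min(M2 times) = 30 + 2 = 32
LB2 = min(M1 times) + sum(M2 times) = 1 + 24 = 25
Lower bound = max(LB1, LB2) = max(32, 25) = 32

32


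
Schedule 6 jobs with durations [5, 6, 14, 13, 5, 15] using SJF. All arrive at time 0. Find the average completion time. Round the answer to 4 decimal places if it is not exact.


SJF order (ascending): [5, 5, 6, 13, 14, 15]
Completion times:
  Job 1: burst=5, C=5
  Job 2: burst=5, C=10
  Job 3: burst=6, C=16
  Job 4: burst=13, C=29
  Job 5: burst=14, C=43
  Job 6: burst=15, C=58
Average completion = 161/6 = 26.8333

26.8333


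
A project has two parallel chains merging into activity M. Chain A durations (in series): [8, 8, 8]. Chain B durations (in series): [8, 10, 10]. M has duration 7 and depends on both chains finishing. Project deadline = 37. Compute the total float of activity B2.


Forward pass: ES(B2) = sum of predecessors on chain B = 8
EF = ES + duration = 8 + 10 = 18
Backward pass: LF(M) = deadline = 37; LS(M) = 37 - 7 = 30
LF(B2) = LS(M) - sum(successors on chain B) = 30 - 10 = 20
LS = LF - duration = 20 - 10 = 10
Total float = LS - ES = 10 - 8 = 2

2


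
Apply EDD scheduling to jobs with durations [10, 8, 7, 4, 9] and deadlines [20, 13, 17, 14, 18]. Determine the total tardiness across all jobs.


Sort by due date (EDD order): [(8, 13), (4, 14), (7, 17), (9, 18), (10, 20)]
Compute completion times and tardiness:
  Job 1: p=8, d=13, C=8, tardiness=max(0,8-13)=0
  Job 2: p=4, d=14, C=12, tardiness=max(0,12-14)=0
  Job 3: p=7, d=17, C=19, tardiness=max(0,19-17)=2
  Job 4: p=9, d=18, C=28, tardiness=max(0,28-18)=10
  Job 5: p=10, d=20, C=38, tardiness=max(0,38-20)=18
Total tardiness = 30

30


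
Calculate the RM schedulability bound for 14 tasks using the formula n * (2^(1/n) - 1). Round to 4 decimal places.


Compute 2^(1/14) = 1.0507566387
Subtract 1: 1.0507566387 - 1 = 0.0507566387
Multiply by n: 14 * 0.0507566387 = 0.7105929418
Round to 4 dp: 0.7106

0.7106


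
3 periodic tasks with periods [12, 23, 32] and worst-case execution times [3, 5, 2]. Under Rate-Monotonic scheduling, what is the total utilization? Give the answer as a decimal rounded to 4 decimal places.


Compute individual utilizations (exact fractions):
  Task 1: C/T = 3/12 = 1/4 (approx. 0.25)
  Task 2: C/T = 5/23 (approx. 0.2174)
  Task 3: C/T = 2/32 = 1/16 (approx. 0.0625)
Total utilization U = 1/4 + 5/23 + 1/16 = 195/368
Rounded to 4 decimal places: U = 0.5299
RM (Liu & Layland) bound for 3 tasks = 0.779763; compare with U = 195/368 (approx. 0.529891)
U <= bound, so schedulable by RM sufficient condition.

0.5299


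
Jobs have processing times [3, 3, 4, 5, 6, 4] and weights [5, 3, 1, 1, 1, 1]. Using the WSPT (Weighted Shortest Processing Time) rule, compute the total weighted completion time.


Compute p/w ratios and sort ascending (WSPT): [(3, 5), (3, 3), (4, 1), (4, 1), (5, 1), (6, 1)]
Compute weighted completion times:
  Job (p=3,w=5): C=3, w*C=5*3=15
  Job (p=3,w=3): C=6, w*C=3*6=18
  Job (p=4,w=1): C=10, w*C=1*10=10
  Job (p=4,w=1): C=14, w*C=1*14=14
  Job (p=5,w=1): C=19, w*C=1*19=19
  Job (p=6,w=1): C=25, w*C=1*25=25
Total weighted completion time = 101

101


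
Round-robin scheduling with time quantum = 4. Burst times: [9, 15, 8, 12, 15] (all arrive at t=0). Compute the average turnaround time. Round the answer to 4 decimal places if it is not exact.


Time quantum = 4
Execution trace:
  J1 runs 4 units, time = 4
  J2 runs 4 units, time = 8
  J3 runs 4 units, time = 12
  J4 runs 4 units, time = 16
  J5 runs 4 units, time = 20
  J1 runs 4 units, time = 24
  J2 runs 4 units, time = 28
  J3 runs 4 units, time = 32
  J4 runs 4 units, time = 36
  J5 runs 4 units, time = 40
  J1 runs 1 units, time = 41
  J2 runs 4 units, time = 45
  J4 runs 4 units, time = 49
  J5 runs 4 units, time = 53
  J2 runs 3 units, time = 56
  J5 runs 3 units, time = 59
Finish times: [41, 56, 32, 49, 59]
Average turnaround = 237/5 = 47.4

47.4


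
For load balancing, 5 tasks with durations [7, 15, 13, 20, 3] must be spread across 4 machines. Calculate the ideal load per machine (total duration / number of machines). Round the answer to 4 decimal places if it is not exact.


Total processing time = 7 + 15 + 13 + 20 + 3 = 58
Number of machines = 4
Ideal balanced load = 58 / 4 = 14.5

14.5


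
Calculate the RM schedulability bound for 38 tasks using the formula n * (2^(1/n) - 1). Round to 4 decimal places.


Compute 2^(1/38) = 1.0184080933
Subtract 1: 1.0184080933 - 1 = 0.0184080933
Multiply by n: 38 * 0.0184080933 = 0.6995075454
Round to 4 dp: 0.6995

0.6995


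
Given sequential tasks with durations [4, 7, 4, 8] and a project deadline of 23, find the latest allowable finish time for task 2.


LF(activity 2) = deadline - sum of successor durations
Successors: activities 3 through 4 with durations [4, 8]
Sum of successor durations = 12
LF = 23 - 12 = 11

11


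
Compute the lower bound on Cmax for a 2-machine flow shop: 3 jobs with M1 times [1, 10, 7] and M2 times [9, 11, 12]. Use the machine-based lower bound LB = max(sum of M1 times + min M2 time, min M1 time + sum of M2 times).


LB1 = sum(M1 times) + min(M2 times) = 18 + 9 = 27
LB2 = min(M1 times) + sum(M2 times) = 1 + 32 = 33
Lower bound = max(LB1, LB2) = max(27, 33) = 33

33


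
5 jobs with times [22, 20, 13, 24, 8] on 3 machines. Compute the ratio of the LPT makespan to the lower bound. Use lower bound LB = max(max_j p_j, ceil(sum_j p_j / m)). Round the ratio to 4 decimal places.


LPT order: [24, 22, 20, 13, 8]
Machine loads after assignment: [24, 30, 33]
LPT makespan = 33
Lower bound = max(max_job, ceil(total/3)) = max(24, 29) = 29
Ratio = 33 / 29 = 1.1379

1.1379


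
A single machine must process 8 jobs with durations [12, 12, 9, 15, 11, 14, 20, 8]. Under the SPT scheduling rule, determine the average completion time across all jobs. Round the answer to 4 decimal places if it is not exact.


Sort jobs by processing time (SPT order): [8, 9, 11, 12, 12, 14, 15, 20]
Compute completion times sequentially:
  Job 1: processing = 8, completes at 8
  Job 2: processing = 9, completes at 17
  Job 3: processing = 11, completes at 28
  Job 4: processing = 12, completes at 40
  Job 5: processing = 12, completes at 52
  Job 6: processing = 14, completes at 66
  Job 7: processing = 15, completes at 81
  Job 8: processing = 20, completes at 101
Sum of completion times = 393
Average completion time = 393/8 = 49.125

49.125


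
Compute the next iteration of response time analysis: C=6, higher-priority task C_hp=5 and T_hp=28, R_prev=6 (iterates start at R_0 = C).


R_next = C + ceil(R_prev / T_hp) * C_hp
ceil(6 / 28) = ceil(0.2143) = 1
Interference = 1 * 5 = 5
R_next = 6 + 5 = 11

11


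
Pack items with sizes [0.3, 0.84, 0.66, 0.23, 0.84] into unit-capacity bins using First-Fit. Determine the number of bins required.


Place items sequentially using First-Fit:
  Item 0.3 -> new Bin 1
  Item 0.84 -> new Bin 2
  Item 0.66 -> Bin 1 (now 0.96)
  Item 0.23 -> new Bin 3
  Item 0.84 -> new Bin 4
Total bins used = 4

4


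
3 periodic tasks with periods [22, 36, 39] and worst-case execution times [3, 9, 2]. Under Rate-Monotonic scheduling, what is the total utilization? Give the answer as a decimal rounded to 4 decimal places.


Compute individual utilizations (exact fractions):
  Task 1: C/T = 3/22 (approx. 0.1364)
  Task 2: C/T = 9/36 = 1/4 (approx. 0.25)
  Task 3: C/T = 2/39 (approx. 0.0513)
Total utilization U = 3/22 + 1/4 + 2/39 = 751/1716
Rounded to 4 decimal places: U = 0.4376
RM (Liu & Layland) bound for 3 tasks = 0.779763; compare with U = 751/1716 (approx. 0.437646)
U <= bound, so schedulable by RM sufficient condition.

0.4376


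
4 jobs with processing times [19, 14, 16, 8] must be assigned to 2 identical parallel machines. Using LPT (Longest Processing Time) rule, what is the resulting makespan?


Sort jobs in decreasing order (LPT): [19, 16, 14, 8]
Assign each job to the least loaded machine:
  Machine 1: jobs [19, 8], load = 27
  Machine 2: jobs [16, 14], load = 30
Makespan = max load = 30

30


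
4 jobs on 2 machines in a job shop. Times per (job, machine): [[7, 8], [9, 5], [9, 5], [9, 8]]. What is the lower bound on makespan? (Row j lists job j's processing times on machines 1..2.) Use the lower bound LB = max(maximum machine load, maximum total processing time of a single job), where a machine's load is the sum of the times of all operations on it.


Machine loads:
  Machine 1: 7 + 9 + 9 + 9 = 34
  Machine 2: 8 + 5 + 5 + 8 = 26
Max machine load = 34
Job totals:
  Job 1: 15
  Job 2: 14
  Job 3: 14
  Job 4: 17
Max job total = 17
Lower bound = max(34, 17) = 34

34


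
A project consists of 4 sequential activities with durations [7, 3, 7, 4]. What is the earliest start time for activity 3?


Activity 3 starts after activities 1 through 2 complete.
Predecessor durations: [7, 3]
ES = 7 + 3 = 10

10


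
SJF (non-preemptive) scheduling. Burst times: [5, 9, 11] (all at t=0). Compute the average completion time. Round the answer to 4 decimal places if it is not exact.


SJF order (ascending): [5, 9, 11]
Completion times:
  Job 1: burst=5, C=5
  Job 2: burst=9, C=14
  Job 3: burst=11, C=25
Average completion = 44/3 = 14.6667

14.6667


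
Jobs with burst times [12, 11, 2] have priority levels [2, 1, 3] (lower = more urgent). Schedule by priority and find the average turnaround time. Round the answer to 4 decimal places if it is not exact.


Sort by priority (ascending = highest first):
Order: [(1, 11), (2, 12), (3, 2)]
Completion times:
  Priority 1, burst=11, C=11
  Priority 2, burst=12, C=23
  Priority 3, burst=2, C=25
Average turnaround = 59/3 = 19.6667

19.6667


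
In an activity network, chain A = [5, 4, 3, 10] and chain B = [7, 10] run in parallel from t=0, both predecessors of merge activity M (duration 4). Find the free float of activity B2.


ES(B2) = sum of predecessors on chain B = 7
EF(B2) = ES + duration = 7 + 10 = 17
Successor of B2 is M. ES(M) = max(sum(A), sum(B)) = max(22, 17) = 22
Free float = ES(successor) - EF(current) = 22 - 17 = 5

5


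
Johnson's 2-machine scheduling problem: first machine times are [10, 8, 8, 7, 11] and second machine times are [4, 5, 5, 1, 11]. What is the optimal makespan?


Apply Johnson's rule:
  Group 1 (a <= b): [(5, 11, 11)]
  Group 2 (a > b): [(2, 8, 5), (3, 8, 5), (1, 10, 4), (4, 7, 1)]
Optimal job order: [5, 2, 3, 1, 4]
Schedule:
  Job 5: M1 done at 11, M2 done at 22
  Job 2: M1 done at 19, M2 done at 27
  Job 3: M1 done at 27, M2 done at 32
  Job 1: M1 done at 37, M2 done at 41
  Job 4: M1 done at 44, M2 done at 45
Makespan = 45

45


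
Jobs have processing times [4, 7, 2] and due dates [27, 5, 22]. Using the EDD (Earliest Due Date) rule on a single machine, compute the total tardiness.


Sort by due date (EDD order): [(7, 5), (2, 22), (4, 27)]
Compute completion times and tardiness:
  Job 1: p=7, d=5, C=7, tardiness=max(0,7-5)=2
  Job 2: p=2, d=22, C=9, tardiness=max(0,9-22)=0
  Job 3: p=4, d=27, C=13, tardiness=max(0,13-27)=0
Total tardiness = 2

2


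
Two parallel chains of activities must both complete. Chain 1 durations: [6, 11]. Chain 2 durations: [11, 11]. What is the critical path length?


Path A total = 6 + 11 = 17
Path B total = 11 + 11 = 22
Critical path = longest path = max(17, 22) = 22

22


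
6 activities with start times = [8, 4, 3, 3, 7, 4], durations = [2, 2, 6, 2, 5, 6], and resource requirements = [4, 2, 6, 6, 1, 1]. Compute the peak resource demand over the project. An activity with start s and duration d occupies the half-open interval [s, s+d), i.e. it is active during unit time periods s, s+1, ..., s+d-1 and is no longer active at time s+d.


Each activity i is active on [start_i, start_i + duration_i).
Compute total resource usage per time slot:
  t=0: active resources = [], total = 0
  t=1: active resources = [], total = 0
  t=2: active resources = [], total = 0
  t=3: active resources = [6, 6], total = 12
  t=4: active resources = [2, 6, 6, 1], total = 15
  t=5: active resources = [2, 6, 1], total = 9
  t=6: active resources = [6, 1], total = 7
  t=7: active resources = [6, 1, 1], total = 8
  t=8: active resources = [4, 6, 1, 1], total = 12
  t=9: active resources = [4, 1, 1], total = 6
  t=10: active resources = [1], total = 1
  t=11: active resources = [1], total = 1
Peak resource demand = 15

15


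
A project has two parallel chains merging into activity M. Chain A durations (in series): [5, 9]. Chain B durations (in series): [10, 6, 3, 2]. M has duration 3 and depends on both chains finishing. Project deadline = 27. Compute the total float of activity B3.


Forward pass: ES(B3) = sum of predecessors on chain B = 16
EF = ES + duration = 16 + 3 = 19
Backward pass: LF(M) = deadline = 27; LS(M) = 27 - 3 = 24
LF(B3) = LS(M) - sum(successors on chain B) = 24 - 2 = 22
LS = LF - duration = 22 - 3 = 19
Total float = LS - ES = 19 - 16 = 3

3


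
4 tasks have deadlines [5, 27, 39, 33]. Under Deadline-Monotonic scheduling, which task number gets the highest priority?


Sort tasks by relative deadline (ascending):
  Task 1: deadline = 5
  Task 2: deadline = 27
  Task 4: deadline = 33
  Task 3: deadline = 39
Priority order (highest first): [1, 2, 4, 3]
Highest priority task = 1

1


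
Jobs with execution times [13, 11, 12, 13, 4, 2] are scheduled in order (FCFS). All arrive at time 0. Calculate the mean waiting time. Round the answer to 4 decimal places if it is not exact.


FCFS order (as given): [13, 11, 12, 13, 4, 2]
Waiting times:
  Job 1: wait = 0
  Job 2: wait = 13
  Job 3: wait = 24
  Job 4: wait = 36
  Job 5: wait = 49
  Job 6: wait = 53
Sum of waiting times = 175
Average waiting time = 175/6 = 29.1667

29.1667


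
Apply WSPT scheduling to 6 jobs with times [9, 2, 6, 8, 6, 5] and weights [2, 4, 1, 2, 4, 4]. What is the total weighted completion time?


Compute p/w ratios and sort ascending (WSPT): [(2, 4), (5, 4), (6, 4), (8, 2), (9, 2), (6, 1)]
Compute weighted completion times:
  Job (p=2,w=4): C=2, w*C=4*2=8
  Job (p=5,w=4): C=7, w*C=4*7=28
  Job (p=6,w=4): C=13, w*C=4*13=52
  Job (p=8,w=2): C=21, w*C=2*21=42
  Job (p=9,w=2): C=30, w*C=2*30=60
  Job (p=6,w=1): C=36, w*C=1*36=36
Total weighted completion time = 226

226


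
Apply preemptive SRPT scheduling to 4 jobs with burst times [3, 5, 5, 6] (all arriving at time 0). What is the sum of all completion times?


Since all jobs arrive at t=0, SRPT equals SPT ordering.
SPT order: [3, 5, 5, 6]
Completion times:
  Job 1: p=3, C=3
  Job 2: p=5, C=8
  Job 3: p=5, C=13
  Job 4: p=6, C=19
Total completion time = 3 + 8 + 13 + 19 = 43

43


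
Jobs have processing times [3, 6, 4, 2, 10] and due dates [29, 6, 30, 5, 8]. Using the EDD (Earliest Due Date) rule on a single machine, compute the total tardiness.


Sort by due date (EDD order): [(2, 5), (6, 6), (10, 8), (3, 29), (4, 30)]
Compute completion times and tardiness:
  Job 1: p=2, d=5, C=2, tardiness=max(0,2-5)=0
  Job 2: p=6, d=6, C=8, tardiness=max(0,8-6)=2
  Job 3: p=10, d=8, C=18, tardiness=max(0,18-8)=10
  Job 4: p=3, d=29, C=21, tardiness=max(0,21-29)=0
  Job 5: p=4, d=30, C=25, tardiness=max(0,25-30)=0
Total tardiness = 12

12


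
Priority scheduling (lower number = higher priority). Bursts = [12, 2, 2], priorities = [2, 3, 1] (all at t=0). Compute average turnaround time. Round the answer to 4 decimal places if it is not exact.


Sort by priority (ascending = highest first):
Order: [(1, 2), (2, 12), (3, 2)]
Completion times:
  Priority 1, burst=2, C=2
  Priority 2, burst=12, C=14
  Priority 3, burst=2, C=16
Average turnaround = 32/3 = 10.6667

10.6667


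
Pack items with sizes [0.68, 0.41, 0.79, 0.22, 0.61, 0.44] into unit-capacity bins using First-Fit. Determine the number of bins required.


Place items sequentially using First-Fit:
  Item 0.68 -> new Bin 1
  Item 0.41 -> new Bin 2
  Item 0.79 -> new Bin 3
  Item 0.22 -> Bin 1 (now 0.9)
  Item 0.61 -> new Bin 4
  Item 0.44 -> Bin 2 (now 0.85)
Total bins used = 4

4


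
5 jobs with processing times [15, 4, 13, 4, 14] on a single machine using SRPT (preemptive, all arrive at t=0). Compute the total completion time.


Since all jobs arrive at t=0, SRPT equals SPT ordering.
SPT order: [4, 4, 13, 14, 15]
Completion times:
  Job 1: p=4, C=4
  Job 2: p=4, C=8
  Job 3: p=13, C=21
  Job 4: p=14, C=35
  Job 5: p=15, C=50
Total completion time = 4 + 8 + 21 + 35 + 50 = 118

118


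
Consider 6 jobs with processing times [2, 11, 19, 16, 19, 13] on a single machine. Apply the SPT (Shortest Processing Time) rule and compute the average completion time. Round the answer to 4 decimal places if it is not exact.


Sort jobs by processing time (SPT order): [2, 11, 13, 16, 19, 19]
Compute completion times sequentially:
  Job 1: processing = 2, completes at 2
  Job 2: processing = 11, completes at 13
  Job 3: processing = 13, completes at 26
  Job 4: processing = 16, completes at 42
  Job 5: processing = 19, completes at 61
  Job 6: processing = 19, completes at 80
Sum of completion times = 224
Average completion time = 224/6 = 37.3333

37.3333


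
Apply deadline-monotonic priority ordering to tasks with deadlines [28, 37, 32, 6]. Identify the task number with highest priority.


Sort tasks by relative deadline (ascending):
  Task 4: deadline = 6
  Task 1: deadline = 28
  Task 3: deadline = 32
  Task 2: deadline = 37
Priority order (highest first): [4, 1, 3, 2]
Highest priority task = 4

4


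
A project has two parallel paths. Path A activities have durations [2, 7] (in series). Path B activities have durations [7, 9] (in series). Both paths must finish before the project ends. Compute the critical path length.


Path A total = 2 + 7 = 9
Path B total = 7 + 9 = 16
Critical path = longest path = max(9, 16) = 16

16


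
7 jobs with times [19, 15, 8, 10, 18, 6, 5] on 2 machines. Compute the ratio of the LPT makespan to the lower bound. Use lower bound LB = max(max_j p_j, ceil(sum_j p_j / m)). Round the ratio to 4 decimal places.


LPT order: [19, 18, 15, 10, 8, 6, 5]
Machine loads after assignment: [42, 39]
LPT makespan = 42
Lower bound = max(max_job, ceil(total/2)) = max(19, 41) = 41
Ratio = 42 / 41 = 1.0244

1.0244


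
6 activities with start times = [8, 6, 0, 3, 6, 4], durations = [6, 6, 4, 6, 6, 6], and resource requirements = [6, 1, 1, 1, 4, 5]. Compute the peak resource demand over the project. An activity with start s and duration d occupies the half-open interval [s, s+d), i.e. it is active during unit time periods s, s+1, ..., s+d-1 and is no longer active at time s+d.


Each activity i is active on [start_i, start_i + duration_i).
Compute total resource usage per time slot:
  t=0: active resources = [1], total = 1
  t=1: active resources = [1], total = 1
  t=2: active resources = [1], total = 1
  t=3: active resources = [1, 1], total = 2
  t=4: active resources = [1, 5], total = 6
  t=5: active resources = [1, 5], total = 6
  t=6: active resources = [1, 1, 4, 5], total = 11
  t=7: active resources = [1, 1, 4, 5], total = 11
  t=8: active resources = [6, 1, 1, 4, 5], total = 17
  t=9: active resources = [6, 1, 4, 5], total = 16
  t=10: active resources = [6, 1, 4], total = 11
  t=11: active resources = [6, 1, 4], total = 11
  t=12: active resources = [6], total = 6
  t=13: active resources = [6], total = 6
Peak resource demand = 17

17


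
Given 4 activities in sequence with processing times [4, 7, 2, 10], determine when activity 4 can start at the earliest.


Activity 4 starts after activities 1 through 3 complete.
Predecessor durations: [4, 7, 2]
ES = 4 + 7 + 2 = 13

13


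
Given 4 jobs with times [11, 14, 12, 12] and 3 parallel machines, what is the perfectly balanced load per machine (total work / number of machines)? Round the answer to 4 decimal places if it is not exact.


Total processing time = 11 + 14 + 12 + 12 = 49
Number of machines = 3
Ideal balanced load = 49 / 3 = 16.3333

16.3333


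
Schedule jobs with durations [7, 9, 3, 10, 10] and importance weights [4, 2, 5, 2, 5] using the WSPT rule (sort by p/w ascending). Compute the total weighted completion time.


Compute p/w ratios and sort ascending (WSPT): [(3, 5), (7, 4), (10, 5), (9, 2), (10, 2)]
Compute weighted completion times:
  Job (p=3,w=5): C=3, w*C=5*3=15
  Job (p=7,w=4): C=10, w*C=4*10=40
  Job (p=10,w=5): C=20, w*C=5*20=100
  Job (p=9,w=2): C=29, w*C=2*29=58
  Job (p=10,w=2): C=39, w*C=2*39=78
Total weighted completion time = 291

291


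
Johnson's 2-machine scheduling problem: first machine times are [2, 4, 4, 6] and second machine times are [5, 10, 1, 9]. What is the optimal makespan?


Apply Johnson's rule:
  Group 1 (a <= b): [(1, 2, 5), (2, 4, 10), (4, 6, 9)]
  Group 2 (a > b): [(3, 4, 1)]
Optimal job order: [1, 2, 4, 3]
Schedule:
  Job 1: M1 done at 2, M2 done at 7
  Job 2: M1 done at 6, M2 done at 17
  Job 4: M1 done at 12, M2 done at 26
  Job 3: M1 done at 16, M2 done at 27
Makespan = 27

27


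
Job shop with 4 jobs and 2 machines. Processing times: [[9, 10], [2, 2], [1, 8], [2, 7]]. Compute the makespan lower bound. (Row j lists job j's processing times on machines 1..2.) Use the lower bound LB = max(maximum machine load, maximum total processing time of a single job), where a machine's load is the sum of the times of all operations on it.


Machine loads:
  Machine 1: 9 + 2 + 1 + 2 = 14
  Machine 2: 10 + 2 + 8 + 7 = 27
Max machine load = 27
Job totals:
  Job 1: 19
  Job 2: 4
  Job 3: 9
  Job 4: 9
Max job total = 19
Lower bound = max(27, 19) = 27

27


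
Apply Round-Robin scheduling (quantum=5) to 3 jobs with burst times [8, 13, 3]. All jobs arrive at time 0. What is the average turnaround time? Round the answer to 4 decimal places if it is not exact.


Time quantum = 5
Execution trace:
  J1 runs 5 units, time = 5
  J2 runs 5 units, time = 10
  J3 runs 3 units, time = 13
  J1 runs 3 units, time = 16
  J2 runs 5 units, time = 21
  J2 runs 3 units, time = 24
Finish times: [16, 24, 13]
Average turnaround = 53/3 = 17.6667

17.6667


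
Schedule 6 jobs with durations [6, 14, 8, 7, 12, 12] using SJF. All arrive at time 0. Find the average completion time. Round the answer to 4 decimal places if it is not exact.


SJF order (ascending): [6, 7, 8, 12, 12, 14]
Completion times:
  Job 1: burst=6, C=6
  Job 2: burst=7, C=13
  Job 3: burst=8, C=21
  Job 4: burst=12, C=33
  Job 5: burst=12, C=45
  Job 6: burst=14, C=59
Average completion = 177/6 = 29.5

29.5


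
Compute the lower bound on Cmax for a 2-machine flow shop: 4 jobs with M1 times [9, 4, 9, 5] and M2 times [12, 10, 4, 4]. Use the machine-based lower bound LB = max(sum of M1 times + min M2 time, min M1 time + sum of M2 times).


LB1 = sum(M1 times) + min(M2 times) = 27 + 4 = 31
LB2 = min(M1 times) + sum(M2 times) = 4 + 30 = 34
Lower bound = max(LB1, LB2) = max(31, 34) = 34

34


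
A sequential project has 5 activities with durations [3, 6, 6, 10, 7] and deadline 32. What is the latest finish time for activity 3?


LF(activity 3) = deadline - sum of successor durations
Successors: activities 4 through 5 with durations [10, 7]
Sum of successor durations = 17
LF = 32 - 17 = 15

15


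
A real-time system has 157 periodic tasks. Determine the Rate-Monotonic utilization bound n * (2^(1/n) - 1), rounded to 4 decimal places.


Compute 2^(1/157) = 1.0044247104
Subtract 1: 1.0044247104 - 1 = 0.0044247104
Multiply by n: 157 * 0.0044247104 = 0.6946795328
Round to 4 dp: 0.6947

0.6947


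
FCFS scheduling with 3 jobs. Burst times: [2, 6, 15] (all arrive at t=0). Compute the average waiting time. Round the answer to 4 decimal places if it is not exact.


FCFS order (as given): [2, 6, 15]
Waiting times:
  Job 1: wait = 0
  Job 2: wait = 2
  Job 3: wait = 8
Sum of waiting times = 10
Average waiting time = 10/3 = 3.3333

3.3333


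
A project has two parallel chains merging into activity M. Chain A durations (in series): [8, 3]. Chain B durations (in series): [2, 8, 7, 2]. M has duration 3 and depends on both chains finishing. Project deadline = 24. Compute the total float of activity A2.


Forward pass: ES(A2) = sum of predecessors on chain A = 8
EF = ES + duration = 8 + 3 = 11
Backward pass: LF(M) = deadline = 24; LS(M) = 24 - 3 = 21
LF(A2) = LS(M) - sum(successors on chain A) = 21 - 0 = 21
LS = LF - duration = 21 - 3 = 18
Total float = LS - ES = 18 - 8 = 10

10


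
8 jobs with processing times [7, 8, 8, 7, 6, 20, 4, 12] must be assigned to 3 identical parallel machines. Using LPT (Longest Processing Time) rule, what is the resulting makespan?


Sort jobs in decreasing order (LPT): [20, 12, 8, 8, 7, 7, 6, 4]
Assign each job to the least loaded machine:
  Machine 1: jobs [20, 4], load = 24
  Machine 2: jobs [12, 7, 6], load = 25
  Machine 3: jobs [8, 8, 7], load = 23
Makespan = max load = 25

25


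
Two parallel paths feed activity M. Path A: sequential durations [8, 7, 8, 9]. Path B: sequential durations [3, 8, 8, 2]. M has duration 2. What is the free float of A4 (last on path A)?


ES(A4) = sum of predecessors on chain A = 23
EF(A4) = ES + duration = 23 + 9 = 32
Successor of A4 is M. ES(M) = max(sum(A), sum(B)) = max(32, 21) = 32
Free float = ES(successor) - EF(current) = 32 - 32 = 0

0


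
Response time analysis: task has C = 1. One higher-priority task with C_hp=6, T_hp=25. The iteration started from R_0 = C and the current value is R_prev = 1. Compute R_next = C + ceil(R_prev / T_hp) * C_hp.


R_next = C + ceil(R_prev / T_hp) * C_hp
ceil(1 / 25) = ceil(0.04) = 1
Interference = 1 * 6 = 6
R_next = 1 + 6 = 7

7


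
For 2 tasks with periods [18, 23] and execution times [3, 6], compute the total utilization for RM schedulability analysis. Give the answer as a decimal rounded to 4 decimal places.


Compute individual utilizations (exact fractions):
  Task 1: C/T = 3/18 = 1/6 (approx. 0.1667)
  Task 2: C/T = 6/23 (approx. 0.2609)
Total utilization U = 1/6 + 6/23 = 59/138
Rounded to 4 decimal places: U = 0.4275
RM (Liu & Layland) bound for 2 tasks = 0.828427; compare with U = 59/138 (approx. 0.427536)
U <= bound, so schedulable by RM sufficient condition.

0.4275


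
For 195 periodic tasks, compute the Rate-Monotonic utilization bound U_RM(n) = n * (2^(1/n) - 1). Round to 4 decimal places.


Compute 2^(1/195) = 1.0035609260
Subtract 1: 1.0035609260 - 1 = 0.0035609260
Multiply by n: 195 * 0.0035609260 = 0.6943805700
Round to 4 dp: 0.6944

0.6944


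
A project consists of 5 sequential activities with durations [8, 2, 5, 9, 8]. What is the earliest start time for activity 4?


Activity 4 starts after activities 1 through 3 complete.
Predecessor durations: [8, 2, 5]
ES = 8 + 2 + 5 = 15

15


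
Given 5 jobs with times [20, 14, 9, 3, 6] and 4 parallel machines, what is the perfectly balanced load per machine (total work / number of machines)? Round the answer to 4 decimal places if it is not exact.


Total processing time = 20 + 14 + 9 + 3 + 6 = 52
Number of machines = 4
Ideal balanced load = 52 / 4 = 13.0

13.0


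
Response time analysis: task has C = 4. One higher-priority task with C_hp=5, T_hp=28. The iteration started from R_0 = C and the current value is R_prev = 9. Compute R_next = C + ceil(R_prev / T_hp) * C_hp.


R_next = C + ceil(R_prev / T_hp) * C_hp
ceil(9 / 28) = ceil(0.3214) = 1
Interference = 1 * 5 = 5
R_next = 4 + 5 = 9
R_next = R_prev, so the iteration has converged (response time = 9).

9


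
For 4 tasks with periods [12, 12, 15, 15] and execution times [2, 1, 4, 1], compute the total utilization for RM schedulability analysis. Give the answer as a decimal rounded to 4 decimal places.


Compute individual utilizations (exact fractions):
  Task 1: C/T = 2/12 = 1/6 (approx. 0.1667)
  Task 2: C/T = 1/12 (approx. 0.0833)
  Task 3: C/T = 4/15 (approx. 0.2667)
  Task 4: C/T = 1/15 (approx. 0.0667)
Total utilization U = 1/6 + 1/12 + 4/15 + 1/15 = 7/12
Rounded to 4 decimal places: U = 0.5833
RM (Liu & Layland) bound for 4 tasks = 0.756828; compare with U = 7/12 (approx. 0.583333)
U <= bound, so schedulable by RM sufficient condition.

0.5833


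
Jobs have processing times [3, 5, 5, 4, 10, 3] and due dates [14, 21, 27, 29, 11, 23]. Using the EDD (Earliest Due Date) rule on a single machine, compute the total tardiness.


Sort by due date (EDD order): [(10, 11), (3, 14), (5, 21), (3, 23), (5, 27), (4, 29)]
Compute completion times and tardiness:
  Job 1: p=10, d=11, C=10, tardiness=max(0,10-11)=0
  Job 2: p=3, d=14, C=13, tardiness=max(0,13-14)=0
  Job 3: p=5, d=21, C=18, tardiness=max(0,18-21)=0
  Job 4: p=3, d=23, C=21, tardiness=max(0,21-23)=0
  Job 5: p=5, d=27, C=26, tardiness=max(0,26-27)=0
  Job 6: p=4, d=29, C=30, tardiness=max(0,30-29)=1
Total tardiness = 1

1


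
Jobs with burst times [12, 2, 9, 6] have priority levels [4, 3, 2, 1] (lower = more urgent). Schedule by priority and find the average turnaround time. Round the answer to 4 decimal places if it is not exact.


Sort by priority (ascending = highest first):
Order: [(1, 6), (2, 9), (3, 2), (4, 12)]
Completion times:
  Priority 1, burst=6, C=6
  Priority 2, burst=9, C=15
  Priority 3, burst=2, C=17
  Priority 4, burst=12, C=29
Average turnaround = 67/4 = 16.75

16.75


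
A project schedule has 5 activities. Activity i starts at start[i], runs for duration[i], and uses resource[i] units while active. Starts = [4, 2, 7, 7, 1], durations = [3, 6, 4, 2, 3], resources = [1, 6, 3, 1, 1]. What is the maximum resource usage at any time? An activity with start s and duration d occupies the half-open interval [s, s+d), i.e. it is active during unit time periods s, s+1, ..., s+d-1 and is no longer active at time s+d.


Each activity i is active on [start_i, start_i + duration_i).
Compute total resource usage per time slot:
  t=0: active resources = [], total = 0
  t=1: active resources = [1], total = 1
  t=2: active resources = [6, 1], total = 7
  t=3: active resources = [6, 1], total = 7
  t=4: active resources = [1, 6], total = 7
  t=5: active resources = [1, 6], total = 7
  t=6: active resources = [1, 6], total = 7
  t=7: active resources = [6, 3, 1], total = 10
  t=8: active resources = [3, 1], total = 4
  t=9: active resources = [3], total = 3
  t=10: active resources = [3], total = 3
Peak resource demand = 10

10


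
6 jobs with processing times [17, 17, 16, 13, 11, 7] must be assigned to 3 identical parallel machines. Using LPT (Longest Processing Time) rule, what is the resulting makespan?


Sort jobs in decreasing order (LPT): [17, 17, 16, 13, 11, 7]
Assign each job to the least loaded machine:
  Machine 1: jobs [17, 11], load = 28
  Machine 2: jobs [17, 7], load = 24
  Machine 3: jobs [16, 13], load = 29
Makespan = max load = 29

29


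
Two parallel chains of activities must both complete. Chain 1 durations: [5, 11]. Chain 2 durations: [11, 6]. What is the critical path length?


Path A total = 5 + 11 = 16
Path B total = 11 + 6 = 17
Critical path = longest path = max(16, 17) = 17

17


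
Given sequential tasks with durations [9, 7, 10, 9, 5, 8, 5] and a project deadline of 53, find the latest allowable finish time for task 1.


LF(activity 1) = deadline - sum of successor durations
Successors: activities 2 through 7 with durations [7, 10, 9, 5, 8, 5]
Sum of successor durations = 44
LF = 53 - 44 = 9

9


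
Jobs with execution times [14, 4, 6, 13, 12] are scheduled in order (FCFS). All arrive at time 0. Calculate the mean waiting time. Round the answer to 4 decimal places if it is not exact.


FCFS order (as given): [14, 4, 6, 13, 12]
Waiting times:
  Job 1: wait = 0
  Job 2: wait = 14
  Job 3: wait = 18
  Job 4: wait = 24
  Job 5: wait = 37
Sum of waiting times = 93
Average waiting time = 93/5 = 18.6

18.6


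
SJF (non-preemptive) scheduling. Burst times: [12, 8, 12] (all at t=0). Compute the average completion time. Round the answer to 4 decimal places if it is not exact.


SJF order (ascending): [8, 12, 12]
Completion times:
  Job 1: burst=8, C=8
  Job 2: burst=12, C=20
  Job 3: burst=12, C=32
Average completion = 60/3 = 20.0

20.0


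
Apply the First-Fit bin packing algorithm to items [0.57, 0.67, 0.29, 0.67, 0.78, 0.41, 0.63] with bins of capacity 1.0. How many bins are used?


Place items sequentially using First-Fit:
  Item 0.57 -> new Bin 1
  Item 0.67 -> new Bin 2
  Item 0.29 -> Bin 1 (now 0.86)
  Item 0.67 -> new Bin 3
  Item 0.78 -> new Bin 4
  Item 0.41 -> new Bin 5
  Item 0.63 -> new Bin 6
Total bins used = 6

6


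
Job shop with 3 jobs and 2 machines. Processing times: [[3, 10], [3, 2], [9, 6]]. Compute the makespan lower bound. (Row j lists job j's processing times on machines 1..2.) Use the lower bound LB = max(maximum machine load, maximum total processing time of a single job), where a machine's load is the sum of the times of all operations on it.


Machine loads:
  Machine 1: 3 + 3 + 9 = 15
  Machine 2: 10 + 2 + 6 = 18
Max machine load = 18
Job totals:
  Job 1: 13
  Job 2: 5
  Job 3: 15
Max job total = 15
Lower bound = max(18, 15) = 18

18


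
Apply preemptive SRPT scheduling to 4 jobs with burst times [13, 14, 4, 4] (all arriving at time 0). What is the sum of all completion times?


Since all jobs arrive at t=0, SRPT equals SPT ordering.
SPT order: [4, 4, 13, 14]
Completion times:
  Job 1: p=4, C=4
  Job 2: p=4, C=8
  Job 3: p=13, C=21
  Job 4: p=14, C=35
Total completion time = 4 + 8 + 21 + 35 = 68

68
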